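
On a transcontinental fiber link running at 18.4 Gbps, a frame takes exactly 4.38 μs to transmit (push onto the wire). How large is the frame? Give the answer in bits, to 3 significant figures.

L = R × t_tx = 18400000000 b/s × 4.38e-06 s = 80592 bits.

80600 bits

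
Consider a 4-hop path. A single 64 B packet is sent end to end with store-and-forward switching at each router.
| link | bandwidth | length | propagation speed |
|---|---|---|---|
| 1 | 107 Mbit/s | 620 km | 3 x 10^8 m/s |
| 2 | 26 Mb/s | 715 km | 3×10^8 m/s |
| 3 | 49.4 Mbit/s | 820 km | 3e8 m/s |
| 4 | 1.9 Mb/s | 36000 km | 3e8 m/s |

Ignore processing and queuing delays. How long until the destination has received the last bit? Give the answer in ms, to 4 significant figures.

L = 64 × 8 = 512 bits.
Transmission delays (L/R per hop): 0.00478505, 0.0196923, 0.0103644, 0.269474 ms; sum = 0.304315 ms.
Propagation delays (d/s per hop): 2.06667, 2.38333, 2.73333, 120 ms; sum = 127.183 ms.
End-to-end = 127.5 ms.

127.5 ms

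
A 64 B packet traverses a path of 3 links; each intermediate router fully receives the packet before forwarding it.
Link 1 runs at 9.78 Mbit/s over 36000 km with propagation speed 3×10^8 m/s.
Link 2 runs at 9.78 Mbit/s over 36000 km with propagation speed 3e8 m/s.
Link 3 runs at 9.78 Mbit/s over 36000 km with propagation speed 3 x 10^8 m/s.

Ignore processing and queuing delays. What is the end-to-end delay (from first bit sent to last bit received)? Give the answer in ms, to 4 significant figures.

360.2 ms

L = 64 × 8 = 512 bits.
Transmission delay per hop = L/R = 512/9780000 = 0.0523517 ms; 3 hops → 0.157055 ms.
Propagation delays (d/s per hop): 120, 120, 120 ms; sum = 360 ms.
End-to-end = 360.2 ms.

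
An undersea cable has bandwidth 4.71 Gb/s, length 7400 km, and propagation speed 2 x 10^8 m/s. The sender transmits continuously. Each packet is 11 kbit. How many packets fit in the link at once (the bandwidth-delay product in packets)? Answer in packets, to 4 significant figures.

15840 packets

Propagation delay = 7400000 / 200000000 = 0.037 s.
BDP = R × t_prop = 4710000000 × 0.037 = 174270000 bits.
In packets of 11000 bits: 15840 packets.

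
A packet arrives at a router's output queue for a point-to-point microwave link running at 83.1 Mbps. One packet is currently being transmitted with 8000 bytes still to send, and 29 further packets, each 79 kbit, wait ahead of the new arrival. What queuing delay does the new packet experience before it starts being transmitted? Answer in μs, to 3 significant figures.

28300 μs

Each queued packet: L/R = 79000/83100000 = 950.662 μs.
29 queued → 27569.2 μs.
Plus remaining 64000 bits of current packet: 770.156 μs.
Queuing delay = 28300 μs.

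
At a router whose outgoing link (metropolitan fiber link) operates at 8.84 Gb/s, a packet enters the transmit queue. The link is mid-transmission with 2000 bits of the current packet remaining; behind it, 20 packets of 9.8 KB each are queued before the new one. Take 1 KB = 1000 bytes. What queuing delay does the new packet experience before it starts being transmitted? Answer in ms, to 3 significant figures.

0.178 ms

Each queued packet: L/R = 78400/8840000000 = 0.00886878 ms.
20 queued → 0.177376 ms.
Plus remaining 2000 bits of current packet: 0.000226244 ms.
Queuing delay = 0.178 ms.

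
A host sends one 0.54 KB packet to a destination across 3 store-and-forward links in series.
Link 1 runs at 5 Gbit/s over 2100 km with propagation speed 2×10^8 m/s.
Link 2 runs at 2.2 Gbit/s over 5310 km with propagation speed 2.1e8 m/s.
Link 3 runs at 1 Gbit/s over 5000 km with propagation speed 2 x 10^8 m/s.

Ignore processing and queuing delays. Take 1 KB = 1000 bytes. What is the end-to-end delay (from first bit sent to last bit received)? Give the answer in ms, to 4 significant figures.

L = 4320 bits.
Transmission delays (L/R per hop): 0.000864, 0.00196364, 0.00432 ms; sum = 0.00714764 ms.
Propagation delays (d/s per hop): 10.5, 25.2857, 25 ms; sum = 60.7857 ms.
End-to-end = 60.79 ms.

60.79 ms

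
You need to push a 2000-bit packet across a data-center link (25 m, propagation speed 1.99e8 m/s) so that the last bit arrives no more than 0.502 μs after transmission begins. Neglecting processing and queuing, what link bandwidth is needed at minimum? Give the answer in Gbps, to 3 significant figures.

Propagation delay = 25 / 199000000 = 0.125628 μs.
Transmission budget = 0.502 − 0.125628 = 0.376372 μs.
R ≥ L / t_tx = 2000 bits / 3.76372e-07 s = 5.31 Gbps.

5.31 Gbps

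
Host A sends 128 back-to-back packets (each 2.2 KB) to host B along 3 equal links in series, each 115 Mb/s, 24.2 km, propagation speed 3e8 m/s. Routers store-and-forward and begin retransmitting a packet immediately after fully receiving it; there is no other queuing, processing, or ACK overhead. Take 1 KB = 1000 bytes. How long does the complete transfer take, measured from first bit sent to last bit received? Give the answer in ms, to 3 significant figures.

20.1 ms

Per-hop transmission t_tx = L/R = 17600/115000000 = 0.153043 ms.
Per-hop propagation t_prop = 24200/300000000 = 0.0806667 ms.
Pipeline fill: first packet needs 3·t_tx to clear all hops; remaining 127 packets each add one t_tx.
Total = (3+128-1)·t_tx + 3·t_prop = 130·0.153043 + 3·0.0806667 = 20.1 ms.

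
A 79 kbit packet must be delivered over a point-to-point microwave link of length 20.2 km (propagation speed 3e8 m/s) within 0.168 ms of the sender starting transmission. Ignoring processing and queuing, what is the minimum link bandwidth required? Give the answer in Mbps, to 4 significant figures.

784.8 Mbps

Propagation delay = 20200 / 300000000 = 0.0673333 ms.
Transmission budget = 0.168 − 0.0673333 = 0.100667 ms.
R ≥ L / t_tx = 79000 bits / 0.000100667 s = 784.8 Mbps.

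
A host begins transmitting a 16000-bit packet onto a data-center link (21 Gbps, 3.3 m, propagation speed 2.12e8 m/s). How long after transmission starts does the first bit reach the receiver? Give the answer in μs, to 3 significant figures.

First bit experiences only propagation delay: d/s = 3.3/212000000 = 0.0156 μs.

0.0156 μs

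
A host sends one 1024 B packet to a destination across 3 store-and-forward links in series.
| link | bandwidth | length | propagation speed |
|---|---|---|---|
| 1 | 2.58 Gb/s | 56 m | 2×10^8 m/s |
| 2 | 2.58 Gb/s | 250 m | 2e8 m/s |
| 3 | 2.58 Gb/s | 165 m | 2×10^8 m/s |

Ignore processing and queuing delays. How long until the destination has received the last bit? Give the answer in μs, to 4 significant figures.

L = 1024 × 8 = 8192 bits.
Transmission delay per hop = L/R = 8192/2580000000 = 3.17519 μs; 3 hops → 9.52558 μs.
Propagation delays (d/s per hop): 0.28, 1.25, 0.825 μs; sum = 2.355 μs.
End-to-end = 11.88 μs.

11.88 μs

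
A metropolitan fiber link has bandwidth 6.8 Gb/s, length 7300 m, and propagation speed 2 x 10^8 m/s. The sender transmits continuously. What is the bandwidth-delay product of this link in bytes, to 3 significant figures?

31000 bytes

Propagation delay = 7300 / 200000000 = 3.65e-05 s.
BDP = R × t_prop = 6800000000 × 3.65e-05 = 248200 bits.
In bytes: 248200/8 = 31000 bytes.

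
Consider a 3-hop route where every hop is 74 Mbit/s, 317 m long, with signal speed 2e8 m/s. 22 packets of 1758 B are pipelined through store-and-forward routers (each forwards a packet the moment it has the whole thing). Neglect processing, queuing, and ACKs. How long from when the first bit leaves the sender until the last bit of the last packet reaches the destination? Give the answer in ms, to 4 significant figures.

4.566 ms

Per-hop transmission t_tx = L/R = 14064/74000000 = 0.190054 ms.
Per-hop propagation t_prop = 317/200000000 = 0.001585 ms.
Pipeline fill: first packet needs 3·t_tx to clear all hops; remaining 21 packets each add one t_tx.
Total = (3+22-1)·t_tx + 3·t_prop = 24·0.190054 + 3·0.001585 = 4.566 ms.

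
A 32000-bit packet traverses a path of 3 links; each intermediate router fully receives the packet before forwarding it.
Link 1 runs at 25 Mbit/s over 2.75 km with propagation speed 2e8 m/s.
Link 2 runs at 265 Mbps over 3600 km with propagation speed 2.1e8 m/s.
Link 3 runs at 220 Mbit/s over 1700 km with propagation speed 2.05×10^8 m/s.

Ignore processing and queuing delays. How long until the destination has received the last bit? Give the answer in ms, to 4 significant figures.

27.00 ms

Transmission delays (L/R per hop): 1.28, 0.120755, 0.145455 ms; sum = 1.54621 ms.
Propagation delays (d/s per hop): 0.01375, 17.1429, 8.29268 ms; sum = 25.4493 ms.
End-to-end = 27.00 ms.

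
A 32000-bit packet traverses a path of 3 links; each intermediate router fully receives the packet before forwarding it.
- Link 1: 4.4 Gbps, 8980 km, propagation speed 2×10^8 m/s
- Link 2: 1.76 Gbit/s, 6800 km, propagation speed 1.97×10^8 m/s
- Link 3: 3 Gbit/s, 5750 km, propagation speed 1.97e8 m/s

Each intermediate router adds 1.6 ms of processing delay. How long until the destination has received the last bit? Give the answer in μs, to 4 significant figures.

Transmission delays (L/R per hop): 7.27273, 18.1818, 10.6667 μs; sum = 36.1212 μs.
Propagation delays (d/s per hop): 44900, 34517.8, 29187.8 μs; sum = 108606 μs.
Processing at 2 router(s): 2 × 1.6 ms = 3200 μs.
End-to-end = 111800 μs.

111800 μs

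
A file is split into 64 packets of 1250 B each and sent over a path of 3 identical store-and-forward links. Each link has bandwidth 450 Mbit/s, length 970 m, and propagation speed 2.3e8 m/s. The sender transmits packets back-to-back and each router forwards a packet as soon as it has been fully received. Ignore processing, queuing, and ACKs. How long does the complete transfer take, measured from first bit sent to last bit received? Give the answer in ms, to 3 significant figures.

1.48 ms

Per-hop transmission t_tx = L/R = 10000/450000000 = 0.0222222 ms.
Per-hop propagation t_prop = 970/2.3e+08 = 0.00421739 ms.
Pipeline fill: first packet needs 3·t_tx to clear all hops; remaining 63 packets each add one t_tx.
Total = (3+64-1)·t_tx + 3·t_prop = 66·0.0222222 + 3·0.00421739 = 1.48 ms.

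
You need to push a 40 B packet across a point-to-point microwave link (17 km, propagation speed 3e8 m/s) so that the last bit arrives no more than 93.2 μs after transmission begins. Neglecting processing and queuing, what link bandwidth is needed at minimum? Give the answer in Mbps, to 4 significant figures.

8.759 Mbps

L = 320 bits.
Propagation delay = 17000 / 300000000 = 56.6667 μs.
Transmission budget = 93.2 − 56.6667 = 36.5333 μs.
R ≥ L / t_tx = 320 bits / 3.65333e-05 s = 8.759 Mbps.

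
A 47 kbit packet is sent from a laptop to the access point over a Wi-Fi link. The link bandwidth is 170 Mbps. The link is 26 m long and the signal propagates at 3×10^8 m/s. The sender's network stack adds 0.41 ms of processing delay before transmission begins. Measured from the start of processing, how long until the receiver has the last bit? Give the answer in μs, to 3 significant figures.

L = 47000 bits.
Transmission delay = L/R = 47000 / 170000000 = 276.471 μs.
Propagation delay = d/s = 26 m / 300000000 m/s = 0.0866667 μs.
Plus processing delay 0.41 ms = 410 μs.
Total = 687 μs.

687 μs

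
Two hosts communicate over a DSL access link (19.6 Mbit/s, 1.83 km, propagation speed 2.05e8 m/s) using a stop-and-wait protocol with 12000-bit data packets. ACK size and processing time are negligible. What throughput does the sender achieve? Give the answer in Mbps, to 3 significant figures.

19.0 Mbps

t_tx = L/R = 12000/19600000 = 0.000612245 s.
t_prop = 1830/2.05e+08 = 8.92683e-06 s; RTT = 1.78537e-05 s.
Cycle = t_tx + RTT = 0.000630099 s.
Throughput = L / cycle = 12000 / 0.000630099 = 19.0 Mbps.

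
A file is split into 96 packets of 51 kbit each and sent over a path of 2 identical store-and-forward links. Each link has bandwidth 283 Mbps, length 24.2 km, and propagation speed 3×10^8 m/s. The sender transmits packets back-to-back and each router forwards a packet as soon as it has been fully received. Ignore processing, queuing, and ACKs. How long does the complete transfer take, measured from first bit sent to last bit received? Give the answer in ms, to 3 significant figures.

17.6 ms

Per-hop transmission t_tx = L/R = 51000/283000000 = 0.180212 ms.
Per-hop propagation t_prop = 24200/300000000 = 0.0806667 ms.
Pipeline fill: first packet needs 2·t_tx to clear all hops; remaining 95 packets each add one t_tx.
Total = (2+96-1)·t_tx + 2·t_prop = 97·0.180212 + 2·0.0806667 = 17.6 ms.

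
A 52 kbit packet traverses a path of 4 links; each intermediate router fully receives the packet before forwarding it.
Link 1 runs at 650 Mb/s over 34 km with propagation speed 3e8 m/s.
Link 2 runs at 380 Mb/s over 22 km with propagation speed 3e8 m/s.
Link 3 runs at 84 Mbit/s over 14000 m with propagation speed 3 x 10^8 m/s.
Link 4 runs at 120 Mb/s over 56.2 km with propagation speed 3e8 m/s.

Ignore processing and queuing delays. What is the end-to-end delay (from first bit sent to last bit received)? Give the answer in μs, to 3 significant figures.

1690 μs

L = 52000 bits.
Transmission delays (L/R per hop): 80, 136.842, 619.048, 433.333 μs; sum = 1269.22 μs.
Propagation delays (d/s per hop): 113.333, 73.3333, 46.6667, 187.333 μs; sum = 420.667 μs.
End-to-end = 1690 μs.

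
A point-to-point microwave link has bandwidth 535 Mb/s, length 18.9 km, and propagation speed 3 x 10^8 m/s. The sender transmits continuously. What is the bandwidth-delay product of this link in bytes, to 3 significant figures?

Propagation delay = 18900 / 300000000 = 6.3e-05 s.
BDP = R × t_prop = 535000000 × 6.3e-05 = 33705 bits.
In bytes: 33705/8 = 4210 bytes.

4210 bytes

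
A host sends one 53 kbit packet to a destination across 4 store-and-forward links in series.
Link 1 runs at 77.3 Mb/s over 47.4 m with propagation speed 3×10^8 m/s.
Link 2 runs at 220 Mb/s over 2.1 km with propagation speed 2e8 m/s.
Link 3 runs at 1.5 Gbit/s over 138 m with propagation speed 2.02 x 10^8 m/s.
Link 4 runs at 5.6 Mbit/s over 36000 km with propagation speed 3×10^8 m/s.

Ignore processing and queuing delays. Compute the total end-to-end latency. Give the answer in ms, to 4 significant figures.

130.4 ms

L = 53000 bits.
Transmission delays (L/R per hop): 0.68564, 0.240909, 0.0353333, 9.46429 ms; sum = 10.4262 ms.
Propagation delays (d/s per hop): 0.000158, 0.0105, 0.000683168, 120 ms; sum = 120.011 ms.
End-to-end = 130.4 ms.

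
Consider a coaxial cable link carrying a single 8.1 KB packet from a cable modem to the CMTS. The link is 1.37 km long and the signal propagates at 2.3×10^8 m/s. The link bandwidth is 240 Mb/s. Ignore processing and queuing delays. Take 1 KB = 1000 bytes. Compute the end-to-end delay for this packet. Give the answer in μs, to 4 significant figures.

276.0 μs

L = 64800 bits.
Transmission delay = L/R = 64800 / 240000000 = 270 μs.
Propagation delay = d/s = 1370 m / 2.3e+08 m/s = 5.95652 μs.
Total = 276.0 μs.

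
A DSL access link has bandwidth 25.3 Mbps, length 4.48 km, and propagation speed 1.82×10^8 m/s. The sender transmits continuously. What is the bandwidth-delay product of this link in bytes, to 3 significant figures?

77.8 bytes

Propagation delay = 4480 / 182000000 = 2.46154e-05 s.
BDP = R × t_prop = 25300000 × 2.46154e-05 = 622.769 bits.
In bytes: 622.769/8 = 77.8 bytes.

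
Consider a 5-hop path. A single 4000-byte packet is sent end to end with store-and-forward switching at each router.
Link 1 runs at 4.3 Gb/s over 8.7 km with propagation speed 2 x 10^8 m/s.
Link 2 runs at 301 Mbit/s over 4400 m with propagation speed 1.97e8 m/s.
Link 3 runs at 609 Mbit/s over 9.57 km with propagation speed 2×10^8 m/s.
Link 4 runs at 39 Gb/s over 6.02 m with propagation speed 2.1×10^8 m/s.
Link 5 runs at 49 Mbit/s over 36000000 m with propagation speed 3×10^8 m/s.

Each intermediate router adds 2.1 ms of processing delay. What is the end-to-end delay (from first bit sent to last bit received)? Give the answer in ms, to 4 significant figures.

129.3 ms

L = 4000 × 8 = 32000 bits.
Transmission delays (L/R per hop): 0.00744186, 0.106312, 0.0525452, 0.000820513, 0.653061 ms; sum = 0.820181 ms.
Propagation delays (d/s per hop): 0.0435, 0.022335, 0.04785, 2.86667e-05, 120 ms; sum = 120.114 ms.
Processing at 4 router(s): 4 × 2.1 ms = 8.4 ms.
End-to-end = 129.3 ms.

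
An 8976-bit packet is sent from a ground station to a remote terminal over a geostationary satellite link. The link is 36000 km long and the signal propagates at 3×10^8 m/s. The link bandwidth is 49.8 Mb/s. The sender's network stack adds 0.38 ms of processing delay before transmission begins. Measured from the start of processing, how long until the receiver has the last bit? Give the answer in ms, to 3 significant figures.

Transmission delay = L/R = 8976 / 49800000 = 0.180241 ms.
Propagation delay = d/s = 36000000 m / 300000000 m/s = 120 ms.
Plus processing delay 0.38 ms = 0.38 ms.
Total = 121 ms.

121 ms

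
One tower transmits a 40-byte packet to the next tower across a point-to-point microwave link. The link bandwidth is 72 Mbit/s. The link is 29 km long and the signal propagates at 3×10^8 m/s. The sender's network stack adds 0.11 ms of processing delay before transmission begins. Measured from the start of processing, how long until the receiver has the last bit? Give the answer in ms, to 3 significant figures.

L = 40 × 8 = 320 bits.
Transmission delay = L/R = 320 / 72000000 = 0.00444444 ms.
Propagation delay = d/s = 29000 m / 300000000 m/s = 0.0966667 ms.
Plus processing delay 0.11 ms = 0.11 ms.
Total = 0.211 ms.

0.211 ms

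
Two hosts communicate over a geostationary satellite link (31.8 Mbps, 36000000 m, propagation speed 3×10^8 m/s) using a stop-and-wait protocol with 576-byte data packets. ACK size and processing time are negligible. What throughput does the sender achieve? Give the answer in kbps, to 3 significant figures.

19.2 kbps

t_tx = L/R = 4608/31800000 = 0.000144906 s.
t_prop = 36000000/300000000 = 0.12 s; RTT = 0.24 s.
Cycle = t_tx + RTT = 0.240145 s.
Throughput = L / cycle = 4608 / 0.240145 = 19.2 kbps.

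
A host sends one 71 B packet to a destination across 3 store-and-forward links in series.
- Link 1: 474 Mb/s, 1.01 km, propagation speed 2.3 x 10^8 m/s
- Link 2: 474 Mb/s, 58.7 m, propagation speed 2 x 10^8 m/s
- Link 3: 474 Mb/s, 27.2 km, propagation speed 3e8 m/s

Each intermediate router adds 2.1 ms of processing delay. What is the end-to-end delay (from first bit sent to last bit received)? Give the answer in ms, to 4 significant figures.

L = 71 × 8 = 568 bits.
Transmission delay per hop = L/R = 568/474000000 = 0.00119831 ms; 3 hops → 0.00359494 ms.
Propagation delays (d/s per hop): 0.0043913, 0.0002935, 0.0906667 ms; sum = 0.0953515 ms.
Processing at 2 router(s): 2 × 2.1 ms = 4.2 ms.
End-to-end = 4.299 ms.

4.299 ms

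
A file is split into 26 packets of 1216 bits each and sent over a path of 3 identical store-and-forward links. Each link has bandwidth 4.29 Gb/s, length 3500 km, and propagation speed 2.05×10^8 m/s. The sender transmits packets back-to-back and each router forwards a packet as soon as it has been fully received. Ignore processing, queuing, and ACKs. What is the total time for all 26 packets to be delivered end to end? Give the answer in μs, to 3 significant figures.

Per-hop transmission t_tx = L/R = 1216/4290000000 = 0.28345 μs.
Per-hop propagation t_prop = 3500000/2.05e+08 = 17073.2 μs.
Pipeline fill: first packet needs 3·t_tx to clear all hops; remaining 25 packets each add one t_tx.
Total = (3+26-1)·t_tx + 3·t_prop = 28·0.28345 + 3·17073.2 = 51200 μs.

51200 μs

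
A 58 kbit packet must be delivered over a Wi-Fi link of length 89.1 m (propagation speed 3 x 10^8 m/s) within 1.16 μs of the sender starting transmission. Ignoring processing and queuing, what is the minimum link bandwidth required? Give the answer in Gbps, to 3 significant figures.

Propagation delay = 89.1 / 300000000 = 0.297 μs.
Transmission budget = 1.16 − 0.297 = 0.863 μs.
R ≥ L / t_tx = 58000 bits / 8.63e-07 s = 67.2 Gbps.

67.2 Gbps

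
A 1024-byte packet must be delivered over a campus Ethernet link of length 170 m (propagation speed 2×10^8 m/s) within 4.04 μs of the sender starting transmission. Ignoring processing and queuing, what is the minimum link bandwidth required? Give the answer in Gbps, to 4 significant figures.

L = 8192 bits.
Propagation delay = 170 / 200000000 = 0.85 μs.
Transmission budget = 4.04 − 0.85 = 3.19 μs.
R ≥ L / t_tx = 8192 bits / 3.19e-06 s = 2.568 Gbps.

2.568 Gbps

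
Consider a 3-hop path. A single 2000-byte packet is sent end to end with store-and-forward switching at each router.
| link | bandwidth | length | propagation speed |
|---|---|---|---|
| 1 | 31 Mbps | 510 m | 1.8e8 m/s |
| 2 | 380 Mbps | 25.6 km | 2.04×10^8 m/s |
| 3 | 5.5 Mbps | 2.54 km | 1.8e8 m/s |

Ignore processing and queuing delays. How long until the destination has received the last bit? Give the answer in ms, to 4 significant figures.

3.610 ms

L = 2000 × 8 = 16000 bits.
Transmission delays (L/R per hop): 0.516129, 0.0421053, 2.90909 ms; sum = 3.46733 ms.
Propagation delays (d/s per hop): 0.00283333, 0.12549, 0.0141111 ms; sum = 0.142435 ms.
End-to-end = 3.610 ms.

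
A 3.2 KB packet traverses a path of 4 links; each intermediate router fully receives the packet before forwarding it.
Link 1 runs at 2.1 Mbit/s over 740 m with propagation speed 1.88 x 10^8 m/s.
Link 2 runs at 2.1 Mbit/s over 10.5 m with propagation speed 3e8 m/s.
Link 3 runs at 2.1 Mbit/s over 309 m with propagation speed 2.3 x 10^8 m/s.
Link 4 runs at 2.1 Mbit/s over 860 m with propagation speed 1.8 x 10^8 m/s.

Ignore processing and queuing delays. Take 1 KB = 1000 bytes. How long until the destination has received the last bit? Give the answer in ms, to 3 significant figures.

48.8 ms

L = 25600 bits.
Transmission delay per hop = L/R = 25600/2100000 = 12.1905 ms; 4 hops → 48.7619 ms.
Propagation delays (d/s per hop): 0.00393617, 3.5e-05, 0.00134348, 0.00477778 ms; sum = 0.0100924 ms.
End-to-end = 48.8 ms.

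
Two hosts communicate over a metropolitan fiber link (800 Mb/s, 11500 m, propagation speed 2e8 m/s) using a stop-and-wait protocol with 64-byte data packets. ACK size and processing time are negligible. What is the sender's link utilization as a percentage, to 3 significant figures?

t_tx = L/R = 512/800000000 = 6.4e-07 s.
t_prop = 11500/200000000 = 5.75e-05 s; RTT = 0.000115 s.
Cycle = t_tx + RTT = 0.00011564 s.
Utilization = t_tx / cycle = 6.4e-07/0.00011564 = 0.553 %.

0.553 %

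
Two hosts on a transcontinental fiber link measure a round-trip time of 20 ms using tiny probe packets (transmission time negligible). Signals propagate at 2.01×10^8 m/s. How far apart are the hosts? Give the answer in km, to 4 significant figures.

2010 km

One-way propagation = RTT/2 = 10 ms.
d = s × t = 2.01e+08 × 0.01 = 2010 km.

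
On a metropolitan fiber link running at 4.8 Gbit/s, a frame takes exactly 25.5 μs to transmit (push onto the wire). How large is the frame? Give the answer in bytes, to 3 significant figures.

15300 bytes

L = R × t_tx = 4800000000 b/s × 2.55e-05 s = 122400 bits.
In bytes: 122400 / 8 = 15300 bytes.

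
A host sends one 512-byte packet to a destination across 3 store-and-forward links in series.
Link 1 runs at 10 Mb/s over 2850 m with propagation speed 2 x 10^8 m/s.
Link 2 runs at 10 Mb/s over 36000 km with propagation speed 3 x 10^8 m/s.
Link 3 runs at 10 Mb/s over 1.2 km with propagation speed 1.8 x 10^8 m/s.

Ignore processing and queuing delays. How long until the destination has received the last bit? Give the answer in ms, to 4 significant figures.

121.2 ms

L = 512 × 8 = 4096 bits.
Transmission delay per hop = L/R = 4096/10000000 = 0.4096 ms; 3 hops → 1.2288 ms.
Propagation delays (d/s per hop): 0.01425, 120, 0.00666667 ms; sum = 120.021 ms.
End-to-end = 121.2 ms.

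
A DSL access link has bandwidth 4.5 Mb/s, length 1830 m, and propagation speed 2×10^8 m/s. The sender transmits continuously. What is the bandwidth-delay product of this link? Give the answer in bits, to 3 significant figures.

41.2 bits

Propagation delay = 1830 / 200000000 = 9.15e-06 s.
BDP = R × t_prop = 4500000 × 9.15e-06 = 41.175 bits.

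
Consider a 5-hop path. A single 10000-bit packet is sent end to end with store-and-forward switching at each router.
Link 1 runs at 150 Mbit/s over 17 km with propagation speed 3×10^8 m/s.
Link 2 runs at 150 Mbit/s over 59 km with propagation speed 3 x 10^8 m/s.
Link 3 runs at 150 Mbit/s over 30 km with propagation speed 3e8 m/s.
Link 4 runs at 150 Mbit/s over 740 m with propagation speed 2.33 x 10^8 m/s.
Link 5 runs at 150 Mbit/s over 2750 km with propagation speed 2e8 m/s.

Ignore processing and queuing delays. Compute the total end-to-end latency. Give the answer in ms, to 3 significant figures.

14.4 ms

Transmission delay per hop = L/R = 10000/150000000 = 0.0666667 ms; 5 hops → 0.333333 ms.
Propagation delays (d/s per hop): 0.0566667, 0.196667, 0.1, 0.00317597, 13.75 ms; sum = 14.1065 ms.
End-to-end = 14.4 ms.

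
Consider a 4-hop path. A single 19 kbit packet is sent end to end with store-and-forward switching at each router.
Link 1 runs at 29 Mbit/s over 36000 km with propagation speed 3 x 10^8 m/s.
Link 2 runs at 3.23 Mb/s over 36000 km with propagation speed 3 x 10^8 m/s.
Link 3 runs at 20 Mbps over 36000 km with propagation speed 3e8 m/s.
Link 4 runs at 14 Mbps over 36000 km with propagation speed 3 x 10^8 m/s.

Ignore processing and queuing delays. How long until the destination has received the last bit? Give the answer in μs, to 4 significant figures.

488800 μs

L = 19000 bits.
Transmission delays (L/R per hop): 655.172, 5882.35, 950, 1357.14 μs; sum = 8844.67 μs.
Propagation delays (d/s per hop): 120000, 120000, 120000, 120000 μs; sum = 480000 μs.
End-to-end = 488800 μs.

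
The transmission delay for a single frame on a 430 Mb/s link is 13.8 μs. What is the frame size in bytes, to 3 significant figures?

L = R × t_tx = 430000000 b/s × 1.38e-05 s = 5934 bits.
In bytes: 5934 / 8 = 742 bytes.

742 bytes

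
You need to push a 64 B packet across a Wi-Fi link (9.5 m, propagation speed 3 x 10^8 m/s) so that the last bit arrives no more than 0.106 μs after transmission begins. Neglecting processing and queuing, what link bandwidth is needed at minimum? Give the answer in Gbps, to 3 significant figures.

6.89 Gbps

L = 512 bits.
Propagation delay = 9.5 / 300000000 = 0.0316667 μs.
Transmission budget = 0.106 − 0.0316667 = 0.0743333 μs.
R ≥ L / t_tx = 512 bits / 7.43333e-08 s = 6.89 Gbps.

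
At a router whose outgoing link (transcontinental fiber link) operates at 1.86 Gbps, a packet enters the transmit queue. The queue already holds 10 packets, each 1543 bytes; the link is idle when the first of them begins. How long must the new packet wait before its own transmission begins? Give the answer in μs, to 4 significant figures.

Each queued packet: L/R = 12344/1860000000 = 6.63656 μs.
10 queued → 66.3656 μs.
Queuing delay = 66.37 μs.

66.37 μs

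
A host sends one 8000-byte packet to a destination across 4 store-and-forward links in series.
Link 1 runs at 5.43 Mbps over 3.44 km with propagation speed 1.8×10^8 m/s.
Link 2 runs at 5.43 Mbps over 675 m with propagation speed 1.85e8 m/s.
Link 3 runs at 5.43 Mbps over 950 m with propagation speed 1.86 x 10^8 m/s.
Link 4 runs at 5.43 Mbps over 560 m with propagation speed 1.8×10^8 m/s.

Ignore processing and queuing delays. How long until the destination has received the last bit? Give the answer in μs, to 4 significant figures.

47180 μs

L = 8000 × 8 = 64000 bits.
Transmission delay per hop = L/R = 64000/5430000 = 11786.4 μs; 4 hops → 47145.5 μs.
Propagation delays (d/s per hop): 19.1111, 3.64865, 5.10753, 3.11111 μs; sum = 30.9784 μs.
End-to-end = 47180 μs.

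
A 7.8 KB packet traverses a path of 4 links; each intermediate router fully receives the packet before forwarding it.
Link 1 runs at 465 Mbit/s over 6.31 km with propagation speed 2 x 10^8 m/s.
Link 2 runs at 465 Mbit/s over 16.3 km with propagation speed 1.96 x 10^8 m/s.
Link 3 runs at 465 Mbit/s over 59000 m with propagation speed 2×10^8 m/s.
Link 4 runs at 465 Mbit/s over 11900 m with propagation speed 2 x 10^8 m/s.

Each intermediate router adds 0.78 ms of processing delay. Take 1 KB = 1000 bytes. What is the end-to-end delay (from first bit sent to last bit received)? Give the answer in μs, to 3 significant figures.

3350 μs

L = 62400 bits.
Transmission delay per hop = L/R = 62400/465000000 = 134.194 μs; 4 hops → 536.774 μs.
Propagation delays (d/s per hop): 31.55, 83.1633, 295, 59.5 μs; sum = 469.213 μs.
Processing at 3 router(s): 3 × 0.78 ms = 2340 μs.
End-to-end = 3350 μs.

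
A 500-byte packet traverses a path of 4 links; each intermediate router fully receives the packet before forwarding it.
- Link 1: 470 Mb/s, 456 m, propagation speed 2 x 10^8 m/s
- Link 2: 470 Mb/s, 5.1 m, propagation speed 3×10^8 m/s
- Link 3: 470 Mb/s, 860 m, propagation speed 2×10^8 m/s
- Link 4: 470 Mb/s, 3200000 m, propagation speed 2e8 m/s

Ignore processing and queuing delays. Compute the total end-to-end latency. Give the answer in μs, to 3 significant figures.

L = 500 × 8 = 4000 bits.
Transmission delay per hop = L/R = 4000/470000000 = 8.51064 μs; 4 hops → 34.0426 μs.
Propagation delays (d/s per hop): 2.28, 0.017, 4.3, 16000 μs; sum = 16006.6 μs.
End-to-end = 16000 μs.

16000 μs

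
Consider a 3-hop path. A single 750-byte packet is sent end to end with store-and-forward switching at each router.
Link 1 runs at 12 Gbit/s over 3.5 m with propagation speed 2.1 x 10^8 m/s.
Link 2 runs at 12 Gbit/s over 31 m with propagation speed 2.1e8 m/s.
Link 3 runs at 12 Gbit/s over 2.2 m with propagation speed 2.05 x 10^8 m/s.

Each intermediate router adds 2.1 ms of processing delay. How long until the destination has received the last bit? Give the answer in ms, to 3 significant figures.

L = 750 × 8 = 6000 bits.
Transmission delay per hop = L/R = 6000/12000000000 = 0.0005 ms; 3 hops → 0.0015 ms.
Propagation delays (d/s per hop): 1.66667e-05, 0.000147619, 1.07317e-05 ms; sum = 0.000175017 ms.
Processing at 2 router(s): 2 × 2.1 ms = 4.2 ms.
End-to-end = 4.20 ms.

4.20 ms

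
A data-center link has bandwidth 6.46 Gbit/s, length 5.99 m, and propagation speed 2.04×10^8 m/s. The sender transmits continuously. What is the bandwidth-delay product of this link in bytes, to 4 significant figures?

Propagation delay = 5.99 / 204000000 = 2.93627e-08 s.
BDP = R × t_prop = 6460000000 × 2.93627e-08 = 189.683 bits.
In bytes: 189.683/8 = 23.71 bytes.

23.71 bytes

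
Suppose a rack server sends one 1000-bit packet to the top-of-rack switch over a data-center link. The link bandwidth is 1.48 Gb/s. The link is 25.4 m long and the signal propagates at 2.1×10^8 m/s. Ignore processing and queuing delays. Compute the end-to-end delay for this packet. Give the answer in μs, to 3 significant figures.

0.797 μs

Transmission delay = L/R = 1000 / 1480000000 = 0.675676 μs.
Propagation delay = d/s = 25.4 m / 210000000 m/s = 0.120952 μs.
Total = 0.797 μs.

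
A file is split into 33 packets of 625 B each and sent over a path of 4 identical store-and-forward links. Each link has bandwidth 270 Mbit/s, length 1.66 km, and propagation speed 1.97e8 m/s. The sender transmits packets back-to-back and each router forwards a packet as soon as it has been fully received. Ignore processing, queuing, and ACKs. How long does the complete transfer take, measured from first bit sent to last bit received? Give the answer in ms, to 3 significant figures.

0.700 ms

Per-hop transmission t_tx = L/R = 5000/270000000 = 0.0185185 ms.
Per-hop propagation t_prop = 1660/197000000 = 0.0084264 ms.
Pipeline fill: first packet needs 4·t_tx to clear all hops; remaining 32 packets each add one t_tx.
Total = (4+33-1)·t_tx + 4·t_prop = 36·0.0185185 + 4·0.0084264 = 0.700 ms.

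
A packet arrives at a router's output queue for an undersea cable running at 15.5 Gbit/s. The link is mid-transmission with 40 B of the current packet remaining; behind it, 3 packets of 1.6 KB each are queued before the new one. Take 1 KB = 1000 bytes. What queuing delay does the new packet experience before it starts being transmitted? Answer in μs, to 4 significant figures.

Each queued packet: L/R = 12800/15500000000 = 0.825806 μs.
3 queued → 2.47742 μs.
Plus remaining 320 bits of current packet: 0.0206452 μs.
Queuing delay = 2.498 μs.

2.498 μs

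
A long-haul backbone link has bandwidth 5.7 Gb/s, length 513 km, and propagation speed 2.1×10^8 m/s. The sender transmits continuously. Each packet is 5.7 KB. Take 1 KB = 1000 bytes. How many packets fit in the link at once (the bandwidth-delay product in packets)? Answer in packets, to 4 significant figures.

Propagation delay = 513000 / 210000000 = 0.00244286 s.
BDP = R × t_prop = 5700000000 × 0.00244286 = 13924300 bits.
In packets of 45600 bits: 305.4 packets.

305.4 packets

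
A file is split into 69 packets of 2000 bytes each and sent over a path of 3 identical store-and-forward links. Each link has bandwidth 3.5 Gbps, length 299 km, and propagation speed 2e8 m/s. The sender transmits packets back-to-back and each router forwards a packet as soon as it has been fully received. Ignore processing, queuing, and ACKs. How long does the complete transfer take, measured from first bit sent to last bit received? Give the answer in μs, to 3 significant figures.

Per-hop transmission t_tx = L/R = 16000/3500000000 = 4.57143 μs.
Per-hop propagation t_prop = 299000/200000000 = 1495 μs.
Pipeline fill: first packet needs 3·t_tx to clear all hops; remaining 68 packets each add one t_tx.
Total = (3+69-1)·t_tx + 3·t_prop = 71·4.57143 + 3·1495 = 4810 μs.

4810 μs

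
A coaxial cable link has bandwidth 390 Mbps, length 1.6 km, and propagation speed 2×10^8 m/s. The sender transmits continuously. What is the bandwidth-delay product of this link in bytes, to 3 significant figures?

Propagation delay = 1600 / 200000000 = 8e-06 s.
BDP = R × t_prop = 390000000 × 8e-06 = 3120 bits.
In bytes: 3120/8 = 390 bytes.

390 bytes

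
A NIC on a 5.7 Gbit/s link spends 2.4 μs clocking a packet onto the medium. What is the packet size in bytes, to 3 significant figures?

L = R × t_tx = 5700000000 b/s × 2.4e-06 s = 13680 bits.
In bytes: 13680 / 8 = 1710 bytes.

1710 bytes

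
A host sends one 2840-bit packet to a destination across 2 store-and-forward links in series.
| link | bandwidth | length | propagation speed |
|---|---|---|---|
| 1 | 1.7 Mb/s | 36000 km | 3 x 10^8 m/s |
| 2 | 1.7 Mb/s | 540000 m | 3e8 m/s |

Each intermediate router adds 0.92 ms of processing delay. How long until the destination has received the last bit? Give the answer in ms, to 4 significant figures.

126.1 ms

Transmission delay per hop = L/R = 2840/1700000 = 1.67059 ms; 2 hops → 3.34118 ms.
Propagation delays (d/s per hop): 120, 1.8 ms; sum = 121.8 ms.
Processing at 1 router(s): 1 × 0.92 ms = 0.92 ms.
End-to-end = 126.1 ms.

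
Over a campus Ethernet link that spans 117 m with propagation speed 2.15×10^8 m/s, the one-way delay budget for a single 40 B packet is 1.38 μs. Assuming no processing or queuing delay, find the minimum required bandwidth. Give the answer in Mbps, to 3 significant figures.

383 Mbps

L = 320 bits.
Propagation delay = 117 / 215000000 = 0.544186 μs.
Transmission budget = 1.38 − 0.544186 = 0.835814 μs.
R ≥ L / t_tx = 320 bits / 8.35814e-07 s = 383 Mbps.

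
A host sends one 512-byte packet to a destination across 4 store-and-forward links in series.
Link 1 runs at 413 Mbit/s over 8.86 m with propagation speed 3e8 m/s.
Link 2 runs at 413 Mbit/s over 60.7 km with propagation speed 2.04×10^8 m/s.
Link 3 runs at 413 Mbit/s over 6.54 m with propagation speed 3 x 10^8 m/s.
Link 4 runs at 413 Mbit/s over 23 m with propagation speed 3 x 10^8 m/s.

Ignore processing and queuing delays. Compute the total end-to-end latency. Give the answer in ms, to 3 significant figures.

L = 512 × 8 = 4096 bits.
Transmission delay per hop = L/R = 4096/413000000 = 0.00991768 ms; 4 hops → 0.0396707 ms.
Propagation delays (d/s per hop): 2.95333e-05, 0.297549, 2.18e-05, 7.66667e-05 ms; sum = 0.297677 ms.
End-to-end = 0.337 ms.

0.337 ms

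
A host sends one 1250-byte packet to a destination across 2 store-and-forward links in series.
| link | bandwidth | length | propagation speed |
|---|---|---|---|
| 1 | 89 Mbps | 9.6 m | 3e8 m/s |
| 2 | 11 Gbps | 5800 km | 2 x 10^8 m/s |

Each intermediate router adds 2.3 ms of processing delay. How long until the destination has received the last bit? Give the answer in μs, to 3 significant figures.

L = 1250 × 8 = 10000 bits.
Transmission delays (L/R per hop): 112.36, 0.909091 μs; sum = 113.269 μs.
Propagation delays (d/s per hop): 0.032, 29000 μs; sum = 29000 μs.
Processing at 1 router(s): 1 × 2.3 ms = 2300 μs.
End-to-end = 31400 μs.

31400 μs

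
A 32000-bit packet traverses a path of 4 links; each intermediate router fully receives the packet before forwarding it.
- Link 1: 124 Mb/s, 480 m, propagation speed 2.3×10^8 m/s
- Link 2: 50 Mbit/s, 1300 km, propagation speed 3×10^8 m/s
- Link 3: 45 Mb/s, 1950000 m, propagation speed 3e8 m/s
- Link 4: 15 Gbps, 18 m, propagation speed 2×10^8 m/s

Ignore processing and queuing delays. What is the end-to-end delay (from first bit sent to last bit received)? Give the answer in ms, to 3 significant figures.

12.4 ms

Transmission delays (L/R per hop): 0.258065, 0.64, 0.711111, 0.00213333 ms; sum = 1.61131 ms.
Propagation delays (d/s per hop): 0.00208696, 4.33333, 6.5, 9e-05 ms; sum = 10.8355 ms.
End-to-end = 12.4 ms.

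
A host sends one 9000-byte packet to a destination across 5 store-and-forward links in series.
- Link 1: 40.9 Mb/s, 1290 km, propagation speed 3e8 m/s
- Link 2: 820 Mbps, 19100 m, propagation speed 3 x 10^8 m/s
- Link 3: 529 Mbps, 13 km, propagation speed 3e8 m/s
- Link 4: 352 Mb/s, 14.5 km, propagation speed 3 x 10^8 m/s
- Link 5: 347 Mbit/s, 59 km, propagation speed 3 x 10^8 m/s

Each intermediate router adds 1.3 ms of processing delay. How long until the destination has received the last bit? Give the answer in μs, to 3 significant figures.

L = 9000 × 8 = 72000 bits.
Transmission delays (L/R per hop): 1760.39, 87.8049, 136.106, 204.545, 207.493 μs; sum = 2396.34 μs.
Propagation delays (d/s per hop): 4300, 63.6667, 43.3333, 48.3333, 196.667 μs; sum = 4652 μs.
Processing at 4 router(s): 4 × 1.3 ms = 5200 μs.
End-to-end = 12200 μs.

12200 μs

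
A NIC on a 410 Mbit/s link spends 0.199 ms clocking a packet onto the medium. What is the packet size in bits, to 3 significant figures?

81600 bits

L = R × t_tx = 410000000 b/s × 0.000199 s = 81590 bits.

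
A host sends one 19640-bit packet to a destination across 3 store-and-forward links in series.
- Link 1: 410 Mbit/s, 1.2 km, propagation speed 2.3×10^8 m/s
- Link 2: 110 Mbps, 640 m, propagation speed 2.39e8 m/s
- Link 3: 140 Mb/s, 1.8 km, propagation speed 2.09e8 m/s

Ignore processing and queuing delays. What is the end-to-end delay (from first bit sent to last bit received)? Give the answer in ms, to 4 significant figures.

Transmission delays (L/R per hop): 0.0479024, 0.178545, 0.140286 ms; sum = 0.366734 ms.
Propagation delays (d/s per hop): 0.00521739, 0.00267782, 0.00861244 ms; sum = 0.0165077 ms.
End-to-end = 0.3832 ms.

0.3832 ms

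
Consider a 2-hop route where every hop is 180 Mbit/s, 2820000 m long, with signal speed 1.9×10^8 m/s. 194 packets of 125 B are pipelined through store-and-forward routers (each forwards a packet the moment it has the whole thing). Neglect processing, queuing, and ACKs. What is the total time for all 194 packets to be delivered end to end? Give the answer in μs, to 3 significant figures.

30800 μs

Per-hop transmission t_tx = L/R = 1000/180000000 = 5.55556 μs.
Per-hop propagation t_prop = 2820000/190000000 = 14842.1 μs.
Pipeline fill: first packet needs 2·t_tx to clear all hops; remaining 193 packets each add one t_tx.
Total = (2+194-1)·t_tx + 2·t_prop = 195·5.55556 + 2·14842.1 = 30800 μs.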